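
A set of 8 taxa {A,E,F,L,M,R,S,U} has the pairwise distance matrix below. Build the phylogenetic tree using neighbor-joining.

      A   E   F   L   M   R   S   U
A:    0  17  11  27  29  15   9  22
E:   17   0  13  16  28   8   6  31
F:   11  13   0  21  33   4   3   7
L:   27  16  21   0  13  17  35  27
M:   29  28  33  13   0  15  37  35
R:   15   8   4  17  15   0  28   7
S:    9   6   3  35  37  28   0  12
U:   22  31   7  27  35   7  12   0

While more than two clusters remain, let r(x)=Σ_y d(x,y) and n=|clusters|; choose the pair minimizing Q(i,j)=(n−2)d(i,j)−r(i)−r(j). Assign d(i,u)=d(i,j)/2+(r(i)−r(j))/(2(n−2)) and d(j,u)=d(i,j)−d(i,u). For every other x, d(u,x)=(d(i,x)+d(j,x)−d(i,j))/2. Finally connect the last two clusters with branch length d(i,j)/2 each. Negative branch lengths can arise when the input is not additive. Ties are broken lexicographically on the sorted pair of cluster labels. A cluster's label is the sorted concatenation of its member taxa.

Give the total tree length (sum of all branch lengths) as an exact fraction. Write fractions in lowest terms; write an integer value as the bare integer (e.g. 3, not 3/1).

1. join L+M (d=13, Q=-268) ⇒ LM; edges |L|=11/3, |M|=28/3
  updated: d(A,LM)=43/2, d(E,LM)=31/2, d(F,LM)=41/2, d(LM,R)=19/2, d(LM,S)=59/2, d(LM,U)=49/2
2. join E+S (d=6, Q=-148) ⇒ ES; edges |E|=33/10, |S|=27/10
  updated: d(A,ES)=10, d(ES,F)=5, d(ES,LM)=39/2, d(ES,R)=15, d(ES,U)=37/2
3. join LM+R (d=19/2, Q=-108) ⇒ LMR; edges |LM|=83/8, |R|=-7/8
  updated: d(A,LMR)=27/2, d(ES,LMR)=25/2, d(F,LMR)=15/2, d(LMR,U)=11
4. join A+ES (d=10, Q=-145/2) ⇒ AES; edges |A|=27/4, |ES|=13/4
  updated: d(AES,F)=3, d(AES,LMR)=8, d(AES,U)=61/4
5. join AES+F (d=3, Q=-151/4) ⇒ AEFS; edges |AES|=59/16, |F|=-11/16
  updated: d(AEFS,LMR)=25/4, d(AEFS,U)=77/8
6. join AEFS+LMR (d=25/4, Q=-215/8) ⇒ AEFLMRS; edges |AEFS|=39/16, |LMR|=61/16
  updated: d(AEFLMRS,U)=115/16
7. join AEFLMRS+U (d=115/16) ⇒ AEFLMRSU; edges |AEFLMRS|=115/32, |U|=115/32
final tree: ((((A:27/4,(E:33/10,S:27/10):13/4):59/16,F:-11/16):39/16,((L:11/3,M:28/3):83/8,R:-7/8):61/16):115/32,U:115/32)
total length: 879/16

879/16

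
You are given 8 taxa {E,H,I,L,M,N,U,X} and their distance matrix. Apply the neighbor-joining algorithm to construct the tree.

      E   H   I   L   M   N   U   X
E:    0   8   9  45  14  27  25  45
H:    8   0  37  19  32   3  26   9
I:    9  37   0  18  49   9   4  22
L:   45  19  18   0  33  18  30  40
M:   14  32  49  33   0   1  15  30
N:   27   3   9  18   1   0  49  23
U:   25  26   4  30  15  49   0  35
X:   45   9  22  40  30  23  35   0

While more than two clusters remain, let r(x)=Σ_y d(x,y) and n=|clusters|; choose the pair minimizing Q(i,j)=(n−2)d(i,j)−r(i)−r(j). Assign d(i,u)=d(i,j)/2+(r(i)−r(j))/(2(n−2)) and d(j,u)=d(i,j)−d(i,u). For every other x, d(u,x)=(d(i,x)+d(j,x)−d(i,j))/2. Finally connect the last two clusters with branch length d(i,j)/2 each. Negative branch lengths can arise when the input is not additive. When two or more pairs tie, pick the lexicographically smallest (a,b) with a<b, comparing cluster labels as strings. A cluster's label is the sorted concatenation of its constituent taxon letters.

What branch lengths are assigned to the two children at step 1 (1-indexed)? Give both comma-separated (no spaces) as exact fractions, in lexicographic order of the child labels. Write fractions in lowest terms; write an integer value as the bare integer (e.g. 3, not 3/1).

iteration 1: select I,U (d=4, Q=-308); attach at lengths (-1, 5); label the merged cluster IU
  updated: d(E,IU)=15, d(H,IU)=59/2, d(IU,L)=22, d(IU,M)=30, d(IU,N)=27, d(IU,X)=53/2
iteration 2: select M,N (d=1, Q=-234); attach at lengths (23/5, -18/5); label the merged cluster MN
  updated: d(E,MN)=20, d(H,MN)=17, d(IU,MN)=28, d(L,MN)=25, d(MN,X)=26
iteration 3: select E,IU (d=15, Q=-194); attach at lengths (9, 6); label the merged cluster EIU
  updated: d(EIU,H)=45/4, d(EIU,L)=26, d(EIU,MN)=33/2, d(EIU,X)=113/4
iteration 4: select H,X (d=9, Q=-265/2); attach at lengths (-10/3, 37/3); label the merged cluster HX
  updated: d(EIU,HX)=61/4, d(HX,L)=25, d(HX,MN)=17
iteration 5: select EIU,HX (d=61/4, Q=-169/2); attach at lengths (31/4, 15/2); label the merged cluster EHIUX
  updated: d(EHIUX,L)=143/8, d(EHIUX,MN)=73/8
iteration 6: select EHIUX,L (d=143/8, Q=-52); attach at lengths (1, 135/8); label the merged cluster EHILUX
  updated: d(EHILUX,MN)=65/8
iteration 7: select EHILUX,MN (d=65/8); attach at lengths (65/16, 65/16); label the merged cluster EHILMNUX
final tree: ((((E:9,(I:-1,U:5):6):31/4,(H:-10/3,X:37/3):15/2):1,L:135/8):65/16,(M:23/5,N:-18/5):65/16)
total length: 281/4

-1,5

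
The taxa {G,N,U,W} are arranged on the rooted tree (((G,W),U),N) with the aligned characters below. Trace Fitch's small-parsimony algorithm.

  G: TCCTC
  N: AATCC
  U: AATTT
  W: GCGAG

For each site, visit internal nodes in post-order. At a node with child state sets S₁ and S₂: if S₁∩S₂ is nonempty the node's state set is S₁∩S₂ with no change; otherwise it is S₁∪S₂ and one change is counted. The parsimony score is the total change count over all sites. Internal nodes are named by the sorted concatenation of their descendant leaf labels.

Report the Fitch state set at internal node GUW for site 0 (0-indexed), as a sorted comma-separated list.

A,G,T

site 0, node GW: G={T} ∪ W={G} → {G,T} (+1)
site 0, node GUW: GW={G,T} ∪ U={A} → {A,G,T} (+1)
site 0, node GNUW: GUW={A,G,T} ∩ N={A} → {A} (+0)
site 1, node GW: G={C} ∩ W={C} → {C} (+0)
site 1, node GUW: GW={C} ∪ U={A} → {A,C} (+1)
site 1, node GNUW: GUW={A,C} ∩ N={A} → {A} (+0)
site 2, node GW: G={C} ∪ W={G} → {C,G} (+1)
site 2, node GUW: GW={C,G} ∪ U={T} → {C,G,T} (+1)
site 2, node GNUW: GUW={C,G,T} ∩ N={T} → {T} (+0)
site 3, node GW: G={T} ∪ W={A} → {A,T} (+1)
site 3, node GUW: GW={A,T} ∩ U={T} → {T} (+0)
site 3, node GNUW: GUW={T} ∪ N={C} → {C,T} (+1)
site 4, node GW: G={C} ∪ W={G} → {C,G} (+1)
site 4, node GUW: GW={C,G} ∪ U={T} → {C,G,T} (+1)
site 4, node GNUW: GUW={C,G,T} ∩ N={C} → {C} (+0)
per-site changes: [2, 1, 2, 2, 2]; total = 9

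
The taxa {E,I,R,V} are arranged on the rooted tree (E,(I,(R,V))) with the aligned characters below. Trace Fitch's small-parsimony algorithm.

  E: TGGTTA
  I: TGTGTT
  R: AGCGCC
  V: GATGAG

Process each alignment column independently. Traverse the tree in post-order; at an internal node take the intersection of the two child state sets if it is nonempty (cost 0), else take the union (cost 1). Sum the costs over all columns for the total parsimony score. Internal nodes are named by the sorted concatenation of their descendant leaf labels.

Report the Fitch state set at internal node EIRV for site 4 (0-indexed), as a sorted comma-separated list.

site 0, node RV: R={A} ∪ V={G} → {A,G} (+1)
site 0, node IRV: I={T} ∪ RV={A,G} → {A,G,T} (+1)
site 0, node EIRV: E={T} ∩ IRV={A,G,T} → {T} (+0)
site 1, node RV: R={G} ∪ V={A} → {A,G} (+1)
site 1, node IRV: I={G} ∩ RV={A,G} → {G} (+0)
site 1, node EIRV: E={G} ∩ IRV={G} → {G} (+0)
site 2, node RV: R={C} ∪ V={T} → {C,T} (+1)
site 2, node IRV: I={T} ∩ RV={C,T} → {T} (+0)
site 2, node EIRV: E={G} ∪ IRV={T} → {G,T} (+1)
site 3, node RV: R={G} ∩ V={G} → {G} (+0)
site 3, node IRV: I={G} ∩ RV={G} → {G} (+0)
site 3, node EIRV: E={T} ∪ IRV={G} → {G,T} (+1)
site 4, node RV: R={C} ∪ V={A} → {A,C} (+1)
site 4, node IRV: I={T} ∪ RV={A,C} → {A,C,T} (+1)
site 4, node EIRV: E={T} ∩ IRV={A,C,T} → {T} (+0)
site 5, node RV: R={C} ∪ V={G} → {C,G} (+1)
site 5, node IRV: I={T} ∪ RV={C,G} → {C,G,T} (+1)
site 5, node EIRV: E={A} ∪ IRV={C,G,T} → {A,C,G,T} (+1)
per-site changes: [2, 1, 2, 1, 2, 3]; total = 11

T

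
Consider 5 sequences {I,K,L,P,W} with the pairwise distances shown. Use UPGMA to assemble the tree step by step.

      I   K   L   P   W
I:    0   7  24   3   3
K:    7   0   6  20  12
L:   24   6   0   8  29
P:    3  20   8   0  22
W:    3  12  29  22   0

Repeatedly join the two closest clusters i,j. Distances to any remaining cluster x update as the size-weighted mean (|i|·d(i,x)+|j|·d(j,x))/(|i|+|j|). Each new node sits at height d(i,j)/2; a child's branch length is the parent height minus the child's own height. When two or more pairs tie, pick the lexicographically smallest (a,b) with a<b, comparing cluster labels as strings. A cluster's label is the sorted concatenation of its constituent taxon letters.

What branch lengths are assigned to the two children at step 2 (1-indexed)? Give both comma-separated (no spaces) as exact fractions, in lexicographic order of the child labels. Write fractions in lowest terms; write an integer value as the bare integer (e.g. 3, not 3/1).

iteration 1: select I,P (d=3); attach at lengths (3/2, 3/2); label the merged cluster IP
  updated: d(IP,K)=27/2, d(IP,L)=16, d(IP,W)=25/2
iteration 2: select K,L (d=6); attach at lengths (3, 3); label the merged cluster KL
  updated: d(IP,KL)=59/4, d(KL,W)=41/2
iteration 3: select IP,W (d=25/2); attach at lengths (19/4, 25/4); label the merged cluster IPW
  updated: d(IPW,KL)=50/3
iteration 4: select IPW,KL (d=50/3); attach at lengths (25/12, 16/3); label the merged cluster IKLPW
final tree: (((I:3/2,P:3/2):19/4,W:25/4):25/12,(K:3,L:3):16/3)
total length: 329/12

3,3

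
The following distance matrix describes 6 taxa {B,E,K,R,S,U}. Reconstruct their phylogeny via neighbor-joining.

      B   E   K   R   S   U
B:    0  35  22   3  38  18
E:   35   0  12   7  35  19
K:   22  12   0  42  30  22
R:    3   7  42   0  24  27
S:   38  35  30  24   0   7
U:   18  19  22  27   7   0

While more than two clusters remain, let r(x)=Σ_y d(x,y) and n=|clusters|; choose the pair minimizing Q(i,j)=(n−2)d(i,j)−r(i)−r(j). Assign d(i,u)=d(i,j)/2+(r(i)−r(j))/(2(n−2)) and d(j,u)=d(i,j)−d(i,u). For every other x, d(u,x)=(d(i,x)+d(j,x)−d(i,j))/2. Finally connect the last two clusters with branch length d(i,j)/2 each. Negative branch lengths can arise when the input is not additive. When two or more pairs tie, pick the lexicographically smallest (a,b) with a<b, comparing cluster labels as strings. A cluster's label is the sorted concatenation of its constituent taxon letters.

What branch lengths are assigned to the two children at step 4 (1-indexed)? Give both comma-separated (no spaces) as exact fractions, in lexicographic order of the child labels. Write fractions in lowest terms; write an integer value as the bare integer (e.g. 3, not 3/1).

57/8,7/2

step 1: merge (B,R) at d=3, Q=-207; branch lengths B→25/8, R→-1/8; new cluster BR
  updated: d(BR,E)=39/2, d(BR,K)=61/2, d(BR,S)=59/2, d(BR,U)=21
step 2: merge (S,U) at d=7, Q=-299/2; branch lengths S→107/12, U→-23/12; new cluster SU
  updated: d(BR,SU)=87/4, d(E,SU)=47/2, d(K,SU)=45/2
step 3: merge (BR,SU) at d=87/4, Q=-96; branch lengths BR→95/8, SU→79/8; new cluster BRSU
  updated: d(BRSU,E)=85/8, d(BRSU,K)=125/8
step 4: merge (BRSU,E) at d=85/8, Q=-153/4; branch lengths BRSU→57/8, E→7/2; new cluster BERSU
  updated: d(BERSU,K)=17/2
step 5: merge (BERSU,K) at d=17/2; branch lengths BERSU→17/4, K→17/4; new cluster BEKRSU
final tree: ((((B:25/8,R:-1/8):95/8,(S:107/12,U:-23/12):79/8):57/8,E:7/2):17/4,K:17/4)
total length: 407/8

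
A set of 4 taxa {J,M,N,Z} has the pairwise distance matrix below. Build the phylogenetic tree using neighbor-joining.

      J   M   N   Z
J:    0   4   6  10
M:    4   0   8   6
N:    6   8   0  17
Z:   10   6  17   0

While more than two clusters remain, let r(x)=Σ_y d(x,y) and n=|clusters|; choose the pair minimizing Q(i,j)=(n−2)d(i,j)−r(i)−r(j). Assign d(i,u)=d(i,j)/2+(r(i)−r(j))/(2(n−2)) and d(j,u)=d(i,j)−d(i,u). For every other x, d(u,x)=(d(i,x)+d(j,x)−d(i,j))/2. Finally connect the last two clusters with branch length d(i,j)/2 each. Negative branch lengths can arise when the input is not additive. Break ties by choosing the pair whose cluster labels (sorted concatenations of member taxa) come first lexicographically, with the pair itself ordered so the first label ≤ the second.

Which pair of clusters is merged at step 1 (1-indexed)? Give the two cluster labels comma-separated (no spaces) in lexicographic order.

J,N

step 1: merge (J,N) at d=6, Q=-39; branch lengths J→1/4, N→23/4; new cluster JN
  updated: d(JN,M)=3, d(JN,Z)=21/2
step 2: merge (JN,M) at d=3, Q=-39/2; branch lengths JN→15/4, M→-3/4; new cluster JMN
  updated: d(JMN,Z)=27/4
step 3: merge (JMN,Z) at d=27/4; branch lengths JMN→27/8, Z→27/8; new cluster JMNZ
final tree: (((J:1/4,N:23/4):15/4,M:-3/4):27/8,Z:27/8)
total length: 63/4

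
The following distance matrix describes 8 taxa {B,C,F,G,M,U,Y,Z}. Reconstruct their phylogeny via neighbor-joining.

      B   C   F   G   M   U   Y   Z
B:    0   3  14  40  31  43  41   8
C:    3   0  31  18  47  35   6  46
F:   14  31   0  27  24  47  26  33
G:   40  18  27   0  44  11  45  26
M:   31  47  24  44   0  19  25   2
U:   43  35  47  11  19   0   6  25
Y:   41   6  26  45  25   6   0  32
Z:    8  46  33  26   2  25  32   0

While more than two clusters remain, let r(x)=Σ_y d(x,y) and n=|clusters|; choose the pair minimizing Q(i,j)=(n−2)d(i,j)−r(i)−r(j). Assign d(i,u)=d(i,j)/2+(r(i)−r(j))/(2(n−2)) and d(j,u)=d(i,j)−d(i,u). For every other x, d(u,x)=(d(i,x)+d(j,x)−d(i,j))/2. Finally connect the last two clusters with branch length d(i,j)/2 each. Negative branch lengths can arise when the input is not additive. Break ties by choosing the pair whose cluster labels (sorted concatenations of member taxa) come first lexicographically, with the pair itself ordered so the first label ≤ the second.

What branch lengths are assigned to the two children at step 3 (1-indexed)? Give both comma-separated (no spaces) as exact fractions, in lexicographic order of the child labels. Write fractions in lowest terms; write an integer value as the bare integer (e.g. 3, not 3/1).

step 1: merge (M,Z) at d=2, Q=-352; branch lengths M→8/3, Z→-2/3; new cluster MZ
  updated: d(B,MZ)=37/2, d(C,MZ)=91/2, d(F,MZ)=55/2, d(G,MZ)=34, d(MZ,U)=21, d(MZ,Y)=55/2
step 2: merge (U,Y) at d=6, Q=-569/2; branch lengths U→83/20, Y→37/20; new cluster UY
  updated: d(B,UY)=39, d(C,UY)=35/2, d(F,UY)=67/2, d(G,UY)=25, d(MZ,UY)=85/4
step 3: merge (B,C) at d=3, Q=-435/2; branch lengths B→23/16, C→25/16; new cluster BC
  updated: d(BC,F)=21, d(BC,G)=55/2, d(BC,MZ)=61/2, d(BC,UY)=107/4
step 4: merge (MZ,UY) at d=85/4, Q=-156; branch lengths MZ→47/4, UY→19/2; new cluster MUYZ
  updated: d(BC,MUYZ)=18, d(F,MUYZ)=159/8, d(G,MUYZ)=151/8
step 5: merge (BC,F) at d=21, Q=-739/8; branch lengths BC→325/32, F→347/32; new cluster BCF
  updated: d(BCF,G)=67/4, d(BCF,MUYZ)=135/16
step 6: merge (BCF,G) at d=67/4, Q=-705/16; branch lengths BCF→101/32, G→435/32; new cluster BCFG
  updated: d(BCFG,MUYZ)=169/32
step 7: merge (BCFG,MUYZ) at d=169/32; branch lengths BCFG→169/64, MUYZ→169/64; new cluster BCFGMUYZ
final tree: ((((B:23/16,C:25/16):325/32,F:347/32):101/32,G:435/32):169/64,((M:8/3,Z:-2/3):47/4,(U:83/20,Y:37/20):19/2):169/64)
total length: 2409/32

23/16,25/16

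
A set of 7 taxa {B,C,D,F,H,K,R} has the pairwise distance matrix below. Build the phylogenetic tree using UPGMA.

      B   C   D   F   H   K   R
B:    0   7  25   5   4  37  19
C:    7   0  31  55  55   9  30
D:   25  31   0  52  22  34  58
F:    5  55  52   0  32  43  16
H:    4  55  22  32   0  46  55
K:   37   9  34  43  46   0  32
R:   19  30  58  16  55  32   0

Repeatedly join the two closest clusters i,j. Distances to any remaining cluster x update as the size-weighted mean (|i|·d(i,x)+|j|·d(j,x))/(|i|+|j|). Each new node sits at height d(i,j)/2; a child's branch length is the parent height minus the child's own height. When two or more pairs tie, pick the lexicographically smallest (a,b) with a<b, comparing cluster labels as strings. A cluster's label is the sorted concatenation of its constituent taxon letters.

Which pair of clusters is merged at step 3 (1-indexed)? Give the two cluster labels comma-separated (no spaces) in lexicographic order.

step 1: merge (B,H) at d=4; branch lengths B→2, H→2; new cluster BH
  updated: d(BH,C)=31, d(BH,D)=47/2, d(BH,F)=37/2, d(BH,K)=83/2, d(BH,R)=37
step 2: merge (C,K) at d=9; branch lengths C→9/2, K→9/2; new cluster CK
  updated: d(BH,CK)=145/4, d(CK,D)=65/2, d(CK,F)=49, d(CK,R)=31
step 3: merge (F,R) at d=16; branch lengths F→8, R→8; new cluster FR
  updated: d(BH,FR)=111/4, d(CK,FR)=40, d(D,FR)=55
step 4: merge (BH,D) at d=47/2; branch lengths BH→39/4, D→47/4; new cluster BDH
  updated: d(BDH,CK)=35, d(BDH,FR)=221/6
step 5: merge (BDH,CK) at d=35; branch lengths BDH→23/4, CK→13; new cluster BCDHK
  updated: d(BCDHK,FR)=381/10
step 6: merge (BCDHK,FR) at d=381/10; branch lengths BCDHK→31/20, FR→221/20; new cluster BCDFHKR
final tree: ((((B:2,H:2):39/4,D:47/4):23/4,(C:9/2,K:9/2):13):31/20,(F:8,R:8):221/20)
total length: 1637/20

F,R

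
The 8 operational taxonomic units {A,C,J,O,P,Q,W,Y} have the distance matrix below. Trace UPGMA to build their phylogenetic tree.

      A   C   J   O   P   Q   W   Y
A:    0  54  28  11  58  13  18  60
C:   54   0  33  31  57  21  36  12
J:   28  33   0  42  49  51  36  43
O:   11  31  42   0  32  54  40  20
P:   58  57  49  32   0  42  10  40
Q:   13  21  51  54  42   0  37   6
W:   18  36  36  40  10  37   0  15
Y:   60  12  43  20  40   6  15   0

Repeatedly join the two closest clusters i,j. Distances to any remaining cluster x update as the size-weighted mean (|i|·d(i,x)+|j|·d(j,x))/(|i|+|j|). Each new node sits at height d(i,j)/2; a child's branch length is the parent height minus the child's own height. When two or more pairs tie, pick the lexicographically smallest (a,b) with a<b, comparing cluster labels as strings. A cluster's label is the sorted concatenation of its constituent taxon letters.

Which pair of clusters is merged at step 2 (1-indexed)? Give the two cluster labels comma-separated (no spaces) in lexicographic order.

P,W

1. join Q+Y (d=6) ⇒ QY; edges |Q|=3, |Y|=3
  updated: d(A,QY)=73/2, d(C,QY)=33/2, d(J,QY)=47, d(O,QY)=37, d(P,QY)=41, d(QY,W)=26
2. join P+W (d=10) ⇒ PW; edges |P|=5, |W|=5
  updated: d(A,PW)=38, d(C,PW)=93/2, d(J,PW)=85/2, d(O,PW)=36, d(PW,QY)=67/2
3. join A+O (d=11) ⇒ AO; edges |A|=11/2, |O|=11/2
  updated: d(AO,C)=85/2, d(AO,J)=35, d(AO,PW)=37, d(AO,QY)=147/4
4. join C+QY (d=33/2) ⇒ CQY; edges |C|=33/4, |QY|=21/4
  updated: d(AO,CQY)=116/3, d(CQY,J)=127/3, d(CQY,PW)=227/6
5. join AO+J (d=35) ⇒ AJO; edges |AO|=12, |J|=35/2
  updated: d(AJO,CQY)=359/9, d(AJO,PW)=233/6
6. join CQY+PW (d=227/6) ⇒ CPQWY; edges |CQY|=32/3, |PW|=167/12
  updated: d(AJO,CPQWY)=592/15
7. join AJO+CPQWY (d=592/15) ⇒ ACJOPQWY; edges |AJO|=67/30, |CPQWY|=49/60
final tree: (((A:11/2,O:11/2):12,J:35/2):67/30,((C:33/4,(Q:3,Y:3):21/4):32/3,(P:5,W:5):167/12):49/60)
total length: 2929/30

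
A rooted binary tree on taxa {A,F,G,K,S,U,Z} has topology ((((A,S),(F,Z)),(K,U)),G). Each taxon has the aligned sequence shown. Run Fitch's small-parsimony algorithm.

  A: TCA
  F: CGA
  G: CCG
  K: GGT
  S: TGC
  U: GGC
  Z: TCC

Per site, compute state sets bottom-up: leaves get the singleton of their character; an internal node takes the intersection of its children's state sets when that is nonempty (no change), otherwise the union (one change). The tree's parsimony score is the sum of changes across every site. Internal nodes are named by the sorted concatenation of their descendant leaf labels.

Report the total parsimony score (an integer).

10

AS@0: {T} ∩ {T} = {T} (intersection, +0)
FZ@0: {C} ∪ {T} = {C,T} (union, +1)
AFSZ@0: {T} ∩ {C,T} = {T} (intersection, +0)
KU@0: {G} ∩ {G} = {G} (intersection, +0)
AFKSUZ@0: {T} ∪ {G} = {G,T} (union, +1)
AFGKSUZ@0: {G,T} ∪ {C} = {C,G,T} (union, +1)
AS@1: {C} ∪ {G} = {C,G} (union, +1)
FZ@1: {G} ∪ {C} = {C,G} (union, +1)
AFSZ@1: {C,G} ∩ {C,G} = {C,G} (intersection, +0)
KU@1: {G} ∩ {G} = {G} (intersection, +0)
AFKSUZ@1: {C,G} ∩ {G} = {G} (intersection, +0)
AFGKSUZ@1: {G} ∪ {C} = {C,G} (union, +1)
AS@2: {A} ∪ {C} = {A,C} (union, +1)
FZ@2: {A} ∪ {C} = {A,C} (union, +1)
AFSZ@2: {A,C} ∩ {A,C} = {A,C} (intersection, +0)
KU@2: {T} ∪ {C} = {C,T} (union, +1)
AFKSUZ@2: {A,C} ∩ {C,T} = {C} (intersection, +0)
AFGKSUZ@2: {C} ∪ {G} = {C,G} (union, +1)
per-site changes: [3, 3, 4]; total = 10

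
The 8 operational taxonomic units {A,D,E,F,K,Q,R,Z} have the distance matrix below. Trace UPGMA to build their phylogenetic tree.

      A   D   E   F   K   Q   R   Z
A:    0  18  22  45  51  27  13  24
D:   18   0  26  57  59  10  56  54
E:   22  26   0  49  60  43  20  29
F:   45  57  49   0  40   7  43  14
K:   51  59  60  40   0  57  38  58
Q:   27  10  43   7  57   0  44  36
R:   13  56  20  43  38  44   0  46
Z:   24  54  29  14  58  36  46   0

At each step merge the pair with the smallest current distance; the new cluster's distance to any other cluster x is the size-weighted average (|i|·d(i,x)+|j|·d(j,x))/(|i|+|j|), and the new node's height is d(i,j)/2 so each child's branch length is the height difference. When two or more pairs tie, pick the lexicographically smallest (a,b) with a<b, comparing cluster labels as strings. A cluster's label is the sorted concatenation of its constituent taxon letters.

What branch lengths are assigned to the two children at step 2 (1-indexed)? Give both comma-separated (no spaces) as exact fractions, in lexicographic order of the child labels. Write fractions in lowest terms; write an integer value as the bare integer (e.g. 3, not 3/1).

iteration 1: select F,Q (d=7); attach at lengths (7/2, 7/2); label the merged cluster FQ
  updated: d(A,FQ)=36, d(D,FQ)=67/2, d(E,FQ)=46, d(FQ,K)=97/2, d(FQ,R)=87/2, d(FQ,Z)=25
iteration 2: select A,R (d=13); attach at lengths (13/2, 13/2); label the merged cluster AR
  updated: d(AR,D)=37, d(AR,E)=21, d(AR,FQ)=159/4, d(AR,K)=89/2, d(AR,Z)=35
iteration 3: select AR,E (d=21); attach at lengths (4, 21/2); label the merged cluster AER
  updated: d(AER,D)=100/3, d(AER,FQ)=251/6, d(AER,K)=149/3, d(AER,Z)=33
iteration 4: select FQ,Z (d=25); attach at lengths (9, 25/2); label the merged cluster FQZ
  updated: d(AER,FQZ)=350/9, d(D,FQZ)=121/3, d(FQZ,K)=155/3
iteration 5: select AER,D (d=100/3); attach at lengths (37/6, 50/3); label the merged cluster ADER
  updated: d(ADER,FQZ)=157/4, d(ADER,K)=52
iteration 6: select ADER,FQZ (d=157/4); attach at lengths (71/24, 57/8); label the merged cluster ADEFQRZ
  updated: d(ADEFQRZ,K)=363/7
iteration 7: select ADEFQRZ,K (d=363/7); attach at lengths (353/56, 363/14); label the merged cluster ADEFKQRZ
final tree: (((((A:13/2,R:13/2):4,E:21/2):37/6,D:50/3):71/24,((F:7/2,Q:7/2):9,Z:25/2):57/8):353/56,K:363/14)
total length: 20353/168

13/2,13/2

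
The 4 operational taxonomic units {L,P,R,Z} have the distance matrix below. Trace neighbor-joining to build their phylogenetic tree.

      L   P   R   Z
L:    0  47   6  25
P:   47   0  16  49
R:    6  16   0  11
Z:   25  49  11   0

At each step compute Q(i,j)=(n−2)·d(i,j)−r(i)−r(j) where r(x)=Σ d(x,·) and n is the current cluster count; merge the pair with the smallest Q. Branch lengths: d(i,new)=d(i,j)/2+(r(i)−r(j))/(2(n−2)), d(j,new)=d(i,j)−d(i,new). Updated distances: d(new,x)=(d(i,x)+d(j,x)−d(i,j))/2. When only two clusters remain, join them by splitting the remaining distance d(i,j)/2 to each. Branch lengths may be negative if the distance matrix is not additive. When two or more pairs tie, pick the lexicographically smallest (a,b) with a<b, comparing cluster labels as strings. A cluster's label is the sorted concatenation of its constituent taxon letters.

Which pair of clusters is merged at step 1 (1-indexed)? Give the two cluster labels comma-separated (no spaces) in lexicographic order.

L,Z

iteration 1: select L,Z (d=25, Q=-113); attach at lengths (43/4, 57/4); label the merged cluster LZ
  updated: d(LZ,P)=71/2, d(LZ,R)=-4
iteration 2: select LZ,P (d=71/2, Q=-95/2); attach at lengths (31/4, 111/4); label the merged cluster LPZ
  updated: d(LPZ,R)=-47/4
iteration 3: select LPZ,R (d=-47/4); attach at lengths (-47/8, -47/8); label the merged cluster LPRZ
final tree: (((L:43/4,Z:57/4):31/4,P:111/4):-47/8,R:-47/8)
total length: 195/4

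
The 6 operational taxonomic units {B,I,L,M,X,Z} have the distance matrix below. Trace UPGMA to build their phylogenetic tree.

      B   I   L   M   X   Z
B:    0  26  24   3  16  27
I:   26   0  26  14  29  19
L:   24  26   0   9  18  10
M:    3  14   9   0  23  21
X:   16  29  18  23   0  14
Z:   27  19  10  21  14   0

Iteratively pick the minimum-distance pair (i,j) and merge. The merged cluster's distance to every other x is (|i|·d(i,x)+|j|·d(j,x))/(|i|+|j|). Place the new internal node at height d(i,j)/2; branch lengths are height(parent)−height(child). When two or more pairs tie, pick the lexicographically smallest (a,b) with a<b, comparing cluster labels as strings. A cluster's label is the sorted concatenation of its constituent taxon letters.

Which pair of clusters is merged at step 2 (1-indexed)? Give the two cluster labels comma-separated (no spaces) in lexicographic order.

L,Z

step 1: merge (B,M) at d=3; branch lengths B→3/2, M→3/2; new cluster BM
  updated: d(BM,I)=20, d(BM,L)=33/2, d(BM,X)=39/2, d(BM,Z)=24
step 2: merge (L,Z) at d=10; branch lengths L→5, Z→5; new cluster LZ
  updated: d(BM,LZ)=81/4, d(I,LZ)=45/2, d(LZ,X)=16
step 3: merge (LZ,X) at d=16; branch lengths LZ→3, X→8; new cluster LXZ
  updated: d(BM,LXZ)=20, d(I,LXZ)=74/3
step 4: merge (BM,I) at d=20; branch lengths BM→17/2, I→10; new cluster BIM
  updated: d(BIM,LXZ)=194/9
step 5: merge (BIM,LXZ) at d=194/9; branch lengths BIM→7/9, LXZ→25/9; new cluster BILMXZ
final tree: (((B:3/2,M:3/2):17/2,I:10):7/9,((L:5,Z:5):3,X:8):25/9)
total length: 829/18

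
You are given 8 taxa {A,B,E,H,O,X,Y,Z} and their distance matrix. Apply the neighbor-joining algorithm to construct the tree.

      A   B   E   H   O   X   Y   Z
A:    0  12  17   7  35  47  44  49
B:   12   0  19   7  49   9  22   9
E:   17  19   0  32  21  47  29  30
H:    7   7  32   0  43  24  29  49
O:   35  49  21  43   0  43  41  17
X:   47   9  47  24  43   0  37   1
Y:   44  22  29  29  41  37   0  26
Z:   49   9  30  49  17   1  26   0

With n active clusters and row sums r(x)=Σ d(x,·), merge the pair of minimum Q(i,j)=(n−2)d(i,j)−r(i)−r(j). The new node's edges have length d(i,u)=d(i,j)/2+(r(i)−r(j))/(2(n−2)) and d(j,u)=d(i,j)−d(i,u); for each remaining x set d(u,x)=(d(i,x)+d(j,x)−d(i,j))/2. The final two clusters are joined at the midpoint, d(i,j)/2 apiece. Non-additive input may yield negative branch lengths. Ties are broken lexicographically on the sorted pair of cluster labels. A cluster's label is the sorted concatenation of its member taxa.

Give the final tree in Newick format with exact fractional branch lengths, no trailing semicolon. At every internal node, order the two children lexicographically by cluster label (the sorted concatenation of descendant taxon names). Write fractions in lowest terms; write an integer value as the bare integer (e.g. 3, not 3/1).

(((((A:87/20,H:53/20):53/6,B:-17/6):229/32,(X:11/4,Z:-7/4):423/32):53/32,(E:9/2,O:33/2):275/32):509/64,Y:509/64)

iteration 1: select X,Z (d=1, Q=-383); attach at lengths (11/4, -7/4); label the merged cluster XZ
  updated: d(A,XZ)=95/2, d(B,XZ)=17/2, d(E,XZ)=38, d(H,XZ)=36, d(O,XZ)=59/2, d(XZ,Y)=31
iteration 2: select A,H (d=7, Q=-563/2); attach at lengths (87/20, 53/20); label the merged cluster AH
  updated: d(AH,B)=6, d(AH,E)=21, d(AH,O)=71/2, d(AH,XZ)=153/4, d(AH,Y)=33
iteration 3: select E,O (d=21, Q=-220); attach at lengths (9/2, 33/2); label the merged cluster EO
  updated: d(AH,EO)=71/4, d(B,EO)=47/2, d(EO,XZ)=93/4, d(EO,Y)=49/2
iteration 4: select AH,B (d=6, Q=-137); attach at lengths (53/6, -17/6); label the merged cluster ABH
  updated: d(ABH,EO)=141/8, d(ABH,XZ)=163/8, d(ABH,Y)=49/2
iteration 5: select ABH,XZ (d=163/8, Q=-771/8); attach at lengths (229/32, 423/32); label the merged cluster ABHXZ
  updated: d(ABHXZ,EO)=41/4, d(ABHXZ,Y)=281/16
iteration 6: select ABHXZ,EO (d=41/4, Q=-837/16); attach at lengths (53/32, 275/32); label the merged cluster ABEHOXZ
  updated: d(ABEHOXZ,Y)=509/32
iteration 7: select ABEHOXZ,Y (d=509/32); attach at lengths (509/64, 509/64); label the merged cluster ABEHOXYZ
final tree: (((((A:87/20,H:53/20):53/6,B:-17/6):229/32,(X:11/4,Z:-7/4):423/32):53/32,(E:9/2,O:33/2):275/32):509/64,Y:509/64)
total length: 2609/32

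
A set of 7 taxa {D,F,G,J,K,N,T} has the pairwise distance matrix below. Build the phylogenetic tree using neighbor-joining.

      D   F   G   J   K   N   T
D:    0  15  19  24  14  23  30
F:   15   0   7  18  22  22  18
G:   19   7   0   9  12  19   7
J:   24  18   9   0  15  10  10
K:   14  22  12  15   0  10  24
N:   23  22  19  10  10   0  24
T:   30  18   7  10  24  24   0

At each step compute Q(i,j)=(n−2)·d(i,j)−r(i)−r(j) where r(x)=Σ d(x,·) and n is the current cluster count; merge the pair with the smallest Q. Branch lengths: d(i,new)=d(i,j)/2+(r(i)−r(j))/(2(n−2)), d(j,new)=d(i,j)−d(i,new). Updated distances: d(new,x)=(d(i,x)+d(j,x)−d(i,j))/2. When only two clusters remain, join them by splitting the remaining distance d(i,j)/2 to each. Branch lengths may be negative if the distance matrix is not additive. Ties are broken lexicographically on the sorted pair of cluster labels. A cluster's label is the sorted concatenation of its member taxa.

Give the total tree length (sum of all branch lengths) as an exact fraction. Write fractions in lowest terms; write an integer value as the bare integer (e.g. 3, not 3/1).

781/16

1. join K+N (d=10, Q=-155) ⇒ KN; edges |K|=39/10, |N|=61/10
  updated: d(D,KN)=27/2, d(F,KN)=17, d(G,KN)=21/2, d(J,KN)=15/2, d(KN,T)=19
2. join D+F (d=15, Q=-233/2) ⇒ DF; edges |D|=173/16, |F|=67/16
  updated: d(DF,G)=11/2, d(DF,J)=27/2, d(DF,KN)=31/4, d(DF,T)=33/2
3. join DF+KN (d=31/4, Q=-259/4) ⇒ DFKN; edges |DF|=29/8, |KN|=33/8
  updated: d(DFKN,G)=33/8, d(DFKN,J)=53/8, d(DFKN,T)=111/8
4. join DFKN+J (d=53/8, Q=-37) ⇒ DFJKN; edges |DFKN|=49/16, |J|=57/16
  updated: d(DFJKN,G)=13/4, d(DFJKN,T)=69/8
5. join DFJKN+G (d=13/4, Q=-151/8) ⇒ DFGJKN; edges |DFJKN|=39/16, |G|=13/16
  updated: d(DFGJKN,T)=99/16
6. join DFGJKN+T (d=99/16) ⇒ DFGJKNT; edges |DFGJKN|=99/32, |T|=99/32
final tree: (((((D:173/16,F:67/16):29/8,(K:39/10,N:61/10):33/8):49/16,J:57/16):39/16,G:13/16):99/32,T:99/32)
total length: 781/16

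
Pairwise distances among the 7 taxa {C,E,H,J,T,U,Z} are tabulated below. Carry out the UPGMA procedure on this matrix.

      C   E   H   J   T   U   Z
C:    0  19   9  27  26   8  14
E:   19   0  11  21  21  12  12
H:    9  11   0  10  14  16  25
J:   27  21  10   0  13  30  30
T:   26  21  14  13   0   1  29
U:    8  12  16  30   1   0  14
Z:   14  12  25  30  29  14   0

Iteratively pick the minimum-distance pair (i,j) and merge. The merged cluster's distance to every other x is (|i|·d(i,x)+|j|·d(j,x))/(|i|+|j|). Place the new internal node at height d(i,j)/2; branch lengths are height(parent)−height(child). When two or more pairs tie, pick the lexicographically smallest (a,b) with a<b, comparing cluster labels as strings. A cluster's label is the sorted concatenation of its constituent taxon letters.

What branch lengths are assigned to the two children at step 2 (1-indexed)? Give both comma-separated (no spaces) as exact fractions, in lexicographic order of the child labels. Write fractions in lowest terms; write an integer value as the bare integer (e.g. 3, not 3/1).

step 1: merge (T,U) at d=1; branch lengths T→1/2, U→1/2; new cluster TU
  updated: d(C,TU)=17, d(E,TU)=33/2, d(H,TU)=15, d(J,TU)=43/2, d(TU,Z)=43/2
step 2: merge (C,H) at d=9; branch lengths C→9/2, H→9/2; new cluster CH
  updated: d(CH,E)=15, d(CH,J)=37/2, d(CH,TU)=16, d(CH,Z)=39/2
step 3: merge (E,Z) at d=12; branch lengths E→6, Z→6; new cluster EZ
  updated: d(CH,EZ)=69/4, d(EZ,J)=51/2, d(EZ,TU)=19
step 4: merge (CH,TU) at d=16; branch lengths CH→7/2, TU→15/2; new cluster CHTU
  updated: d(CHTU,EZ)=145/8, d(CHTU,J)=20
step 5: merge (CHTU,EZ) at d=145/8; branch lengths CHTU→17/16, EZ→49/16; new cluster CEHTUZ
  updated: d(CEHTUZ,J)=131/6
step 6: merge (CEHTUZ,J) at d=131/6; branch lengths CEHTUZ→89/48, J→131/12; new cluster CEHJTUZ
final tree: ((((C:9/2,H:9/2):7/2,(T:1/2,U:1/2):15/2):17/16,(E:6,Z:6):49/16):89/48,J:131/12)
total length: 2395/48

9/2,9/2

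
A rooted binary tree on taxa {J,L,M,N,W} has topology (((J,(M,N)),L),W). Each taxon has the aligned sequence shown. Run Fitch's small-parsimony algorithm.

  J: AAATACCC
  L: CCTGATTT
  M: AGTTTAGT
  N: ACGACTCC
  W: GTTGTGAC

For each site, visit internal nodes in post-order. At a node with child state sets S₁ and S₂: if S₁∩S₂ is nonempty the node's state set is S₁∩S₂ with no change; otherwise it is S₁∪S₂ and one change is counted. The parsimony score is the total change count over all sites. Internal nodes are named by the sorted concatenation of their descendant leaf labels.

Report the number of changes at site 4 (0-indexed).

3

[col 0] MN: children M:{A}, N:{A} ∩→ {A}; cost 0
[col 0] JMN: children J:{A}, MN:{A} ∩→ {A}; cost 0
[col 0] JLMN: children JMN:{A}, L:{C} ∪→ {A,C}; cost 1
[col 0] JLMNW: children JLMN:{A,C}, W:{G} ∪→ {A,C,G}; cost 1
[col 1] MN: children M:{G}, N:{C} ∪→ {C,G}; cost 1
[col 1] JMN: children J:{A}, MN:{C,G} ∪→ {A,C,G}; cost 1
[col 1] JLMN: children JMN:{A,C,G}, L:{C} ∩→ {C}; cost 0
[col 1] JLMNW: children JLMN:{C}, W:{T} ∪→ {C,T}; cost 1
[col 2] MN: children M:{T}, N:{G} ∪→ {G,T}; cost 1
[col 2] JMN: children J:{A}, MN:{G,T} ∪→ {A,G,T}; cost 1
[col 2] JLMN: children JMN:{A,G,T}, L:{T} ∩→ {T}; cost 0
[col 2] JLMNW: children JLMN:{T}, W:{T} ∩→ {T}; cost 0
[col 3] MN: children M:{T}, N:{A} ∪→ {A,T}; cost 1
[col 3] JMN: children J:{T}, MN:{A,T} ∩→ {T}; cost 0
[col 3] JLMN: children JMN:{T}, L:{G} ∪→ {G,T}; cost 1
[col 3] JLMNW: children JLMN:{G,T}, W:{G} ∩→ {G}; cost 0
[col 4] MN: children M:{T}, N:{C} ∪→ {C,T}; cost 1
[col 4] JMN: children J:{A}, MN:{C,T} ∪→ {A,C,T}; cost 1
[col 4] JLMN: children JMN:{A,C,T}, L:{A} ∩→ {A}; cost 0
[col 4] JLMNW: children JLMN:{A}, W:{T} ∪→ {A,T}; cost 1
[col 5] MN: children M:{A}, N:{T} ∪→ {A,T}; cost 1
[col 5] JMN: children J:{C}, MN:{A,T} ∪→ {A,C,T}; cost 1
[col 5] JLMN: children JMN:{A,C,T}, L:{T} ∩→ {T}; cost 0
[col 5] JLMNW: children JLMN:{T}, W:{G} ∪→ {G,T}; cost 1
[col 6] MN: children M:{G}, N:{C} ∪→ {C,G}; cost 1
[col 6] JMN: children J:{C}, MN:{C,G} ∩→ {C}; cost 0
[col 6] JLMN: children JMN:{C}, L:{T} ∪→ {C,T}; cost 1
[col 6] JLMNW: children JLMN:{C,T}, W:{A} ∪→ {A,C,T}; cost 1
[col 7] MN: children M:{T}, N:{C} ∪→ {C,T}; cost 1
[col 7] JMN: children J:{C}, MN:{C,T} ∩→ {C}; cost 0
[col 7] JLMN: children JMN:{C}, L:{T} ∪→ {C,T}; cost 1
[col 7] JLMNW: children JLMN:{C,T}, W:{C} ∩→ {C}; cost 0
per-site changes: [2, 3, 2, 2, 3, 3, 3, 2]; total = 20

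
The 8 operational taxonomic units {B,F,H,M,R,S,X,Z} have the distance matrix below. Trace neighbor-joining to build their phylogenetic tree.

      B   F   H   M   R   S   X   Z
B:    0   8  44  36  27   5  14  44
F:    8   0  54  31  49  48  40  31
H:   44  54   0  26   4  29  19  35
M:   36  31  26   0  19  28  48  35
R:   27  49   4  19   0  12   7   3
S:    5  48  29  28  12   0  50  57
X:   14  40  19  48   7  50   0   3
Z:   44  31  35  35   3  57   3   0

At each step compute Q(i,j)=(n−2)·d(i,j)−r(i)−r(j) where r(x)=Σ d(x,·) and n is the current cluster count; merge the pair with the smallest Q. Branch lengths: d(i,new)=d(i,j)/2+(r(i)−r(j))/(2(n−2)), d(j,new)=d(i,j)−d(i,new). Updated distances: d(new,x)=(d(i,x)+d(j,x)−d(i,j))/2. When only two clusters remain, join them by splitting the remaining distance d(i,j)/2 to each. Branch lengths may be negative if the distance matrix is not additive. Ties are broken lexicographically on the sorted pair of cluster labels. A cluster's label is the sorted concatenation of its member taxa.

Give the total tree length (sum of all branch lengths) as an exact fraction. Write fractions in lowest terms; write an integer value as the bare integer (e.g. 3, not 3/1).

4907/64

1. join B+F (d=8, Q=-391) ⇒ BF; edges |B|=-35/12, |F|=131/12
  updated: d(BF,H)=45, d(BF,M)=59/2, d(BF,R)=34, d(BF,S)=45/2, d(BF,X)=23, d(BF,Z)=67/2
2. join X+Z (d=3, Q=-603/2) ⇒ XZ; edges |X|=-3/20, |Z|=63/20
  updated: d(BF,XZ)=107/4, d(H,XZ)=51/2, d(M,XZ)=40, d(R,XZ)=7/2, d(S,XZ)=52
3. join BF+S (d=45/2, Q=-845/4) ⇒ BFS; edges |BF|=417/32, |S|=303/32
  updated: d(BFS,H)=103/4, d(BFS,M)=35/2, d(BFS,R)=47/4, d(BFS,XZ)=225/8
4. join BFS+M (d=35/2, Q=-1065/8) ⇒ BFMS; edges |BFS|=265/48, |M|=575/48
  updated: d(BFMS,H)=137/8, d(BFMS,R)=53/8, d(BFMS,XZ)=405/16
5. join BFMS+H (d=137/8, Q=-983/16) ⇒ BFHMS; edges |BFMS|=587/64, |H|=509/64
  updated: d(BFHMS,R)=-13/4, d(BFHMS,XZ)=539/32
6. join BFHMS+R (d=-13/4, Q=-547/32) ⇒ BFHMRS; edges |BFHMS|=323/64, |R|=-531/64
  updated: d(BFHMRS,XZ)=755/64
7. join BFHMRS+XZ (d=755/64) ⇒ BFHMRSXZ; edges |BFHMRS|=755/128, |XZ|=755/128
final tree: ((((((B:-35/12,F:131/12):417/32,S:303/32):265/48,M:575/48):587/64,H:509/64):323/64,R:-531/64):755/128,(X:-3/20,Z:63/20):755/128)
total length: 4907/64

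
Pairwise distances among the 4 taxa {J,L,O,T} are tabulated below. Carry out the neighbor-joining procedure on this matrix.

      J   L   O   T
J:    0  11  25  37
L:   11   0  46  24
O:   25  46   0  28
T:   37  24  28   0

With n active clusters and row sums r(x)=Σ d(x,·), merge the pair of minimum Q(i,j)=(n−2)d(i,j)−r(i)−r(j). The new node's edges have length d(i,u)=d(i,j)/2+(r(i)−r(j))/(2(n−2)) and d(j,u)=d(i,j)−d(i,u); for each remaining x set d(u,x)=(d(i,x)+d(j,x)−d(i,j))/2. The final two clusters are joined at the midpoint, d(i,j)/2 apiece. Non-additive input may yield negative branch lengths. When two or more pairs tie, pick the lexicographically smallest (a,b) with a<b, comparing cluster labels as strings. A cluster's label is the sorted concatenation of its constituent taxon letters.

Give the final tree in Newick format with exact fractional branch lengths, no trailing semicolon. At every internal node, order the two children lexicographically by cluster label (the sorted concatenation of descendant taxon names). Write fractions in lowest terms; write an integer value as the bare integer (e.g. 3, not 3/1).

(((J:7/2,L:15/2):27/2,O:33/2):23/4,T:23/4)

iteration 1: select J,L (d=11, Q=-132); attach at lengths (7/2, 15/2); label the merged cluster JL
  updated: d(JL,O)=30, d(JL,T)=25
iteration 2: select JL,O (d=30, Q=-83); attach at lengths (27/2, 33/2); label the merged cluster JLO
  updated: d(JLO,T)=23/2
iteration 3: select JLO,T (d=23/2); attach at lengths (23/4, 23/4); label the merged cluster JLOT
final tree: (((J:7/2,L:15/2):27/2,O:33/2):23/4,T:23/4)
total length: 105/2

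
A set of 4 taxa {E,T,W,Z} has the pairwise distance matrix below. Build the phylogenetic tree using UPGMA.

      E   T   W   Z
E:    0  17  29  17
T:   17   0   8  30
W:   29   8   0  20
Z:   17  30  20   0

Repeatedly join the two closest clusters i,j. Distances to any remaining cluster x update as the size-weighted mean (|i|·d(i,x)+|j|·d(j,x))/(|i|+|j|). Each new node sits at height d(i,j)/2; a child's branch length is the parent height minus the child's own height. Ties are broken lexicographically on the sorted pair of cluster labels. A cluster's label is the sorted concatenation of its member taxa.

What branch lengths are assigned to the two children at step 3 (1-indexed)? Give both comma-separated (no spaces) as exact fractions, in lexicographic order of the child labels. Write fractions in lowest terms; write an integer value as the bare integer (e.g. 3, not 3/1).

7/2,8

1. join T+W (d=8) ⇒ TW; edges |T|=4, |W|=4
  updated: d(E,TW)=23, d(TW,Z)=25
2. join E+Z (d=17) ⇒ EZ; edges |E|=17/2, |Z|=17/2
  updated: d(EZ,TW)=24
3. join EZ+TW (d=24) ⇒ ETWZ; edges |EZ|=7/2, |TW|=8
final tree: ((E:17/2,Z:17/2):7/2,(T:4,W:4):8)
total length: 73/2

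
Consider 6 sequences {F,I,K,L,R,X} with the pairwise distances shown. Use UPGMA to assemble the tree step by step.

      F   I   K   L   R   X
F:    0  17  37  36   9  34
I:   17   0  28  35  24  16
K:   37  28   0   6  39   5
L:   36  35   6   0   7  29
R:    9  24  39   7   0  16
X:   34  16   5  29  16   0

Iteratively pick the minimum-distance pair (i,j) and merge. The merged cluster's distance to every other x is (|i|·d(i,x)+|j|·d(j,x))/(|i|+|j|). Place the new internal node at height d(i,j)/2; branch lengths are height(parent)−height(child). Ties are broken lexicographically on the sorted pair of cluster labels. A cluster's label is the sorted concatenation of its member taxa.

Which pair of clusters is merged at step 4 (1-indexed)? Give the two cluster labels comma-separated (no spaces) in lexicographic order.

iteration 1: select K,X (d=5); attach at lengths (5/2, 5/2); label the merged cluster KX
  updated: d(F,KX)=71/2, d(I,KX)=22, d(KX,L)=35/2, d(KX,R)=55/2
iteration 2: select L,R (d=7); attach at lengths (7/2, 7/2); label the merged cluster LR
  updated: d(F,LR)=45/2, d(I,LR)=59/2, d(KX,LR)=45/2
iteration 3: select F,I (d=17); attach at lengths (17/2, 17/2); label the merged cluster FI
  updated: d(FI,KX)=115/4, d(FI,LR)=26
iteration 4: select KX,LR (d=45/2); attach at lengths (35/4, 31/4); label the merged cluster KLRX
  updated: d(FI,KLRX)=219/8
iteration 5: select FI,KLRX (d=219/8); attach at lengths (83/16, 39/16); label the merged cluster FIKLRX
final tree: ((F:17/2,I:17/2):83/16,((K:5/2,X:5/2):35/4,(L:7/2,R:7/2):31/4):39/16)
total length: 425/8

KX,LR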